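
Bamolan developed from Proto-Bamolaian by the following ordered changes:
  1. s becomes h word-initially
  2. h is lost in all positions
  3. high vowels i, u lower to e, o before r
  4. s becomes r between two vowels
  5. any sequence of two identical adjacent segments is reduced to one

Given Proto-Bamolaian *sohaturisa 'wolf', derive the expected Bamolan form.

Bamolan: *sohaturisa > hohaturisa > oaturisa > oatorisa > oatorira  (by debuccalisation, h-loss, pre-rhotic lowering, rhotacism)

oatorira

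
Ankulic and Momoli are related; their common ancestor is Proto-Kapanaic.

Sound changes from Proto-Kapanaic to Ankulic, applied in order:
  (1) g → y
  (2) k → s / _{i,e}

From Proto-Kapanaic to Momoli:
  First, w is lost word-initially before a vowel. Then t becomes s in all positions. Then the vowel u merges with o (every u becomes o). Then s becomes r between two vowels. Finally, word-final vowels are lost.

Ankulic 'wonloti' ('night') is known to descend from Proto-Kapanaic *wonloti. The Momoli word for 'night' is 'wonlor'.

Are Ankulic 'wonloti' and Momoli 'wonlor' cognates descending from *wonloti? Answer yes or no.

no

Derive the expected Momoli reflex of *wonloti:
Momoli: *wonloti > onloti > onlosi > onlori > onlor  (by glide loss, unconditioned shift, rhotacism, apocope)
The regular Momoli reflex would be 'onlor', but the attested form is 'wonlor'. The correspondence is irregular, so they are not cognates (the Momoli form has a different source).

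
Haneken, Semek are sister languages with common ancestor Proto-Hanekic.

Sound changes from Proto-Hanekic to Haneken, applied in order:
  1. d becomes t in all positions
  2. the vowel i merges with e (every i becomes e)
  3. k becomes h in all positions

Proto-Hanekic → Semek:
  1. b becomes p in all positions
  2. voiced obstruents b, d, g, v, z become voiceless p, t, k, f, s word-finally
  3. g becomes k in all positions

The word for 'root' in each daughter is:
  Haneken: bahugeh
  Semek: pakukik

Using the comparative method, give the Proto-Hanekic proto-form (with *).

*bakugik

Position 3: Haneken has h, Semek has k. Taking the neighbouring segments as reconstructed: Haneken h could go back to *k or *h; Semek k could go back to *k or *g — the one source consistent with every daughter is *k.
Position 7: Haneken has h, Semek has k. Taking the neighbouring segments as reconstructed: Haneken h could go back to *k or *h; Semek k could go back to *k or *g — the one source consistent with every daughter is *k.
Position 5: Haneken has g, Semek has k. Haneken preserves g here (none of its changes turn any other segment into g), so the proto-segment is *g.
Continuing position by position gives *bakugik; check it forward:
Haneken: *bakugik > bakugek > bahugeh  (by vowel merger, unconditioned shift)
Semek: *bakugik
  bakugik → pakugik   [unconditioned shift]
  pakugik (rule 2 does not apply)
  pakugik → pakukik   [unconditioned shift]
  giving Semek pakukik.
No other proto-form is consistent with every reflex, so the reconstruction is *bakugik.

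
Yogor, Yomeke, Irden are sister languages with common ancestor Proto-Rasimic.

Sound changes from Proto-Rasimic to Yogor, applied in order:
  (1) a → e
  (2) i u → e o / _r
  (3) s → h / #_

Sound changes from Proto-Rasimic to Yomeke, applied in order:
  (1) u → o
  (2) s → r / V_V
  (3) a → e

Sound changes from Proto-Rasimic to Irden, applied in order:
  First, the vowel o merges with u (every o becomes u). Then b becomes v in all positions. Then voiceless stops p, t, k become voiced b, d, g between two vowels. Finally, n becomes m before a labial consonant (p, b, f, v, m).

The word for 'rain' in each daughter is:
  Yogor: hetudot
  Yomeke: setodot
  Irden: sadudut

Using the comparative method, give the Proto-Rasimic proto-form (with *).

*satudot

Position 2: Yogor has e, Yomeke has e, Irden has a. Irden preserves a here (none of its changes turn any other segment into a), so the proto-segment is *a.
Position 6: Yogor has o, Yomeke has o, Irden has u. Taking the neighbouring segments as reconstructed: Yogor o can only go back to *o; Yomeke o could go back to *o or *u; Irden u could go back to *o or *u — the one source consistent with every daughter is *o.
Position 4: Yogor has u, Yomeke has o, Irden has u. Yogor preserves u here (none of its changes turn any other segment into u), so the proto-segment is *u.
Verify the candidate proto-form against each daughter:
Yogor: *satudot
  satudot → setudot   [vowel merger]
  setudot (rule 2 does not apply)
  setudot → hetudot   [debuccalisation]
  giving Yogor hetudot.
Yomeke: start from *satudot.
  rule 1 (vowel merger): satudot → satodot
  rule 2: no change — satodot
  rule 3 (vowel merger): satodot → setodot
  ⇒ Yomeke setodot
Irden: start from *satudot.
  rule 1 (vowel merger): satudot → satudut
  rule 2: no change — satudut
  rule 3 (intervocalic voicing): satudut → sadudut
  rule 4: no change — sadudut
  ⇒ Irden sadudut
*satudot is the unique common source.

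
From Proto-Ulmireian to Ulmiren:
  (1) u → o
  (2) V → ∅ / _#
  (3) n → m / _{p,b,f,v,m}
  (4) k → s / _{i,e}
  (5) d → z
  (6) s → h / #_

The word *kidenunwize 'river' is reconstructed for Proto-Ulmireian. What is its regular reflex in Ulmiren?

hizenonwiz

Ulmiren: *kidenunwize
  kidenunwize → kidenonwize   [vowel merger]
  kidenonwize → kidenonwiz   [apocope]
  kidenonwiz (rule 3 does not apply)
  kidenonwiz → sidenonwiz   [palatalisation]
  sidenonwiz → sizenonwiz   [unconditioned shift]
  sizenonwiz → hizenonwiz   [debuccalisation]
  giving Ulmiren hizenonwiz.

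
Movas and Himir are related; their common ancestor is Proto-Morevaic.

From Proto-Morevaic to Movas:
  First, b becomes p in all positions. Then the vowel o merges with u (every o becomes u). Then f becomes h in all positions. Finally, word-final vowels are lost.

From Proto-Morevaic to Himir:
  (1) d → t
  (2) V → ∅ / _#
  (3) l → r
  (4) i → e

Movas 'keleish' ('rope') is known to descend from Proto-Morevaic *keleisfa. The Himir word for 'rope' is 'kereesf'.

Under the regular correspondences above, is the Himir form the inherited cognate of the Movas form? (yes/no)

Derive the expected Himir reflex of *keleisfa:
Himir: start from *keleisfa.
  rule 1: no change — keleisfa
  rule 2 (apocope): keleisfa → keleisf
  rule 3 (unconditioned shift): keleisf → kereisf
  rule 4 (vowel merger): kereisf → kereesf
  ⇒ Himir kereesf
Himir 'kereesf' matches the regular reflex exactly, so the pair is cognate.

yes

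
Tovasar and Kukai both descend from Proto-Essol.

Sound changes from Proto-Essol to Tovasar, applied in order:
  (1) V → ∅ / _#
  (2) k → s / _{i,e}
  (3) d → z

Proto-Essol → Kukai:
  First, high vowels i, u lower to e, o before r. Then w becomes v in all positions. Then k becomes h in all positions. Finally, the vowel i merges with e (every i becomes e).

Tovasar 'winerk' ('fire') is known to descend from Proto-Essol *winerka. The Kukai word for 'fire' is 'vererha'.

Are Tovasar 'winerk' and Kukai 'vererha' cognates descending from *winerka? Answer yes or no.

no

Derive the expected Kukai reflex of *winerka:
Kukai: *winerka
  winerka (rule 1 does not apply)
  winerka → vinerka   [unconditioned shift]
  vinerka → vinerha   [unconditioned shift]
  vinerha → venerha   [vowel merger]
  giving Kukai venerha.
The regular Kukai reflex would be 'venerha', but the attested form is 'vererha'. The correspondence is irregular, so they are not cognates (the Kukai form has a different source).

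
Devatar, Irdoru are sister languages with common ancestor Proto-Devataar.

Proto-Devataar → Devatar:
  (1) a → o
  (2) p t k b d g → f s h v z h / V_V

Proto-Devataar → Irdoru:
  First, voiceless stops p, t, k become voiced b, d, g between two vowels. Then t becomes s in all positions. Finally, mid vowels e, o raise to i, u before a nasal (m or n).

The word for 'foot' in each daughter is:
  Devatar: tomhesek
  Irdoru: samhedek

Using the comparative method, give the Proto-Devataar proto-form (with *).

Position 6: Devatar has s, Irdoru has d. Taking the neighbouring segments as reconstructed: Devatar s could go back to *t or *s; Irdoru d could go back to *t or *d — the one source consistent with every daughter is *t.
Position 1: Devatar has t, Irdoru has s. Devatar preserves t here (none of its changes turn any other segment into t), so the proto-segment is *t.
This points to *tamhetek. Verify forward in each daughter:
Devatar: start from *tamhetek.
  rule 1 (vowel merger): tamhetek → tomhetek
  rule 2 (intervocalic lenition): tomhetek → tomhesek
  ⇒ Devatar tomhesek
Irdoru: *tamhetek > tamhedek > samhedek  (by intervocalic voicing, unconditioned shift)
Only *tamhetek yields all of Devatar tomhesek, Irdoru samhedek.

*tamhetek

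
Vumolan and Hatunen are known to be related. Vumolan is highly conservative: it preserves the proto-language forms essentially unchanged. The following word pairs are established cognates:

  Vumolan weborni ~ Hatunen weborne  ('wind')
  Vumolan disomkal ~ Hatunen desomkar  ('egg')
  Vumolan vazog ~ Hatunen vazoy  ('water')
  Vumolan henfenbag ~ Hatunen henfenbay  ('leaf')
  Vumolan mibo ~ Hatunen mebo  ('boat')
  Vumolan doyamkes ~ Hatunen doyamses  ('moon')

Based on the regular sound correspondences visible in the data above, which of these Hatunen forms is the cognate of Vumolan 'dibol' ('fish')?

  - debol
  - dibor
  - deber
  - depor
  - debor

mibo ~ mebo — Vumolan i corresponds to Hatunen e after a consonant, before a labial obstruent.
disomkal ~ desomkar — Vumolan l corresponds to Hatunen r word-finally.
Applying these to Vumolan 'dibol':
  dibol → debol   (i→e after a consonant, before a labial obstruent)
  debol → debor   (l→r word-finally)
So the Hatunen cognate is 'debor'.

debor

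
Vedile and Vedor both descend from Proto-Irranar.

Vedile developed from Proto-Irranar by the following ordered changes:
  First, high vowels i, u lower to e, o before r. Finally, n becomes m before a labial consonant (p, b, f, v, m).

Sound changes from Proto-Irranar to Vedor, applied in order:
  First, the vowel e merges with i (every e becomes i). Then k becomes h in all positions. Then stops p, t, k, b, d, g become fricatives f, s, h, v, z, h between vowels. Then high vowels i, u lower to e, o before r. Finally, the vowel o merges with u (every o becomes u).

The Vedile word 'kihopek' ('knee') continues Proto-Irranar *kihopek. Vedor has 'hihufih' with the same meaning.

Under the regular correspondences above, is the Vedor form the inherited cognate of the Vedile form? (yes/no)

yes

Derive the expected Vedor reflex of *kihopek:
Vedor: *kihopek > kihopik > hihopih > hihofih > hihufih  (by vowel merger, unconditioned shift, intervocalic lenition, vowel merger)
Vedor 'hihufih' matches the regular reflex exactly, so the pair is cognate.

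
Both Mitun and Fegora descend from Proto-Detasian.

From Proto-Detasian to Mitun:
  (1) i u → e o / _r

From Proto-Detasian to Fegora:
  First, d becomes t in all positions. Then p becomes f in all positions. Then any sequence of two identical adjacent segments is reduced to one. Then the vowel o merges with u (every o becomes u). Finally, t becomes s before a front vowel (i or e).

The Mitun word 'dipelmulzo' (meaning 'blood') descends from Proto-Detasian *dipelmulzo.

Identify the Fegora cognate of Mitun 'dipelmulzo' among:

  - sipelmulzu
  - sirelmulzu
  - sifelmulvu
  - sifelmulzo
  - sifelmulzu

sifelmulzu

Fegora: start from *dipelmulzo.
  rule 1 (unconditioned shift): dipelmulzo → tipelmulzo
  rule 2 (unconditioned shift): tipelmulzo → tifelmulzo
  rule 3: no change — tifelmulzo
  rule 4 (vowel merger): tifelmulzo → tifelmulzu
  rule 5 (palatalisation): tifelmulzu → sifelmulzu
  ⇒ Fegora sifelmulzu
Among the options, 'sifelmulzu' alone shows every Fegora change applied in order.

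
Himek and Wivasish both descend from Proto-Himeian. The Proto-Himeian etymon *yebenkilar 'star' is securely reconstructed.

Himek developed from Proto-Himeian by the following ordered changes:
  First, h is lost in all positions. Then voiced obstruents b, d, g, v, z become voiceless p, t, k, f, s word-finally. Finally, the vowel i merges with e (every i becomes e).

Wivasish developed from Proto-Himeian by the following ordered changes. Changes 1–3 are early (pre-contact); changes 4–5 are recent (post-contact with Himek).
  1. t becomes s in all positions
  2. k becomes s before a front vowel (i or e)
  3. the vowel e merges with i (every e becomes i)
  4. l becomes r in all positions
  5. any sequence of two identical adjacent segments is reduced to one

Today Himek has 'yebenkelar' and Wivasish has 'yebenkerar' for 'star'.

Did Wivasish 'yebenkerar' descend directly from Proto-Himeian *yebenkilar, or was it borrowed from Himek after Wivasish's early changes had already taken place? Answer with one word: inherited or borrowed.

If inherited, *yebenkilar would pass through all of Wivasish's changes:
Wivasish: *yebenkilar > yebensilar > yibinsilar > yibinsirar  (by palatalisation, vowel merger, unconditioned shift)
If borrowed from Himek 'yebenkelar' after the early changes, it would undergo only the recent ones:
  rule 4 (unconditioned shift): yebenkelar → yebenkerar
  rule 5 (degemination): no change (yebenkerar)
  ⇒ as a loan: yebenkerar
Wivasish 'yebenkerar' matches the loan outcome 'yebenkerar', not the inherited 'yibinsirar' — it skipped the early Wivasish changes, so it was borrowed from Himek.

borrowed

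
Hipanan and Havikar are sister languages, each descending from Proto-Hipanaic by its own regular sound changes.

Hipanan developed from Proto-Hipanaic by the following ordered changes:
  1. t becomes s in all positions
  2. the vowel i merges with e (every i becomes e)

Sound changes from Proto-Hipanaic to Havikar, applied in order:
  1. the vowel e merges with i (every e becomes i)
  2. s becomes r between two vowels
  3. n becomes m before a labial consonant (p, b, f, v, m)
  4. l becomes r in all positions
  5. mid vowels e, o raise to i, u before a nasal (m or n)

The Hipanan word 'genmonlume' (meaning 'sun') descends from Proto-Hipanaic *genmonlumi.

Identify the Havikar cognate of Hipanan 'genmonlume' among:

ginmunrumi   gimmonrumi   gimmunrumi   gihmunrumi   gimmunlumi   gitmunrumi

gimmunrumi

Havikar: *genmonlumi
  genmonlumi → ginmonlumi   [vowel merger]
  ginmonlumi (rule 2 does not apply)
  ginmonlumi → gimmonlumi   [nasal place assimilation]
  gimmonlumi → gimmonrumi   [unconditioned shift]
  gimmonrumi → gimmunrumi   [pre-nasal raising]
  giving Havikar gimmunrumi.
Among the options, 'gimmunrumi' alone shows every Havikar change applied in order.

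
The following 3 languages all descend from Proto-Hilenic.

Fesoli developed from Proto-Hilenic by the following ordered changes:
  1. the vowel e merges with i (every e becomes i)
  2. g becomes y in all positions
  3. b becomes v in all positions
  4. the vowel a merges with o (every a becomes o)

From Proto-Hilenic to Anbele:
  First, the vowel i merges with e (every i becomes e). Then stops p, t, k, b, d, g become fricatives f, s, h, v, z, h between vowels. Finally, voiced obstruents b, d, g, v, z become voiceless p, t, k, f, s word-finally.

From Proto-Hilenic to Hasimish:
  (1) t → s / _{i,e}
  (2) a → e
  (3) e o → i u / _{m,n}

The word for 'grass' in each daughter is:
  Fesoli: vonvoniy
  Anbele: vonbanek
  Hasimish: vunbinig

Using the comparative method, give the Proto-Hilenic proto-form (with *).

Position 4: Fesoli has v, Anbele has b, Hasimish has b. Anbele preserves b here (none of its changes turn any other segment into b), so the proto-segment is *b.
Position 7: Fesoli has i, Anbele has e, Hasimish has i. Taking the neighbouring segments as reconstructed: Fesoli i could go back to *e or *i; Anbele e could go back to *e or *i; Hasimish i can only go back to *i — the one source consistent with every daughter is *i.
Verify the candidate proto-form against each daughter:
Fesoli: *vonbanig > vonbaniy > vonvaniy > vonvoniy  (by unconditioned shift, unconditioned shift, vowel merger)
Anbele: *vonbanig
  vonbanig → vonbaneg   [vowel merger]
  vonbaneg (rule 2 does not apply)
  vonbaneg → vonbanek   [final devoicing]
  giving Anbele vonbanek.
Hasimish: start from *vonbanig.
  rule 1: no change — vonbanig
  rule 2 (vowel merger): vonbanig → vonbenig
  rule 3 (pre-nasal raising): vonbenig → vunbinig
  ⇒ Hasimish vunbinig
No other proto-form is consistent with every reflex, so the reconstruction is *vonbanig.

*vonbanig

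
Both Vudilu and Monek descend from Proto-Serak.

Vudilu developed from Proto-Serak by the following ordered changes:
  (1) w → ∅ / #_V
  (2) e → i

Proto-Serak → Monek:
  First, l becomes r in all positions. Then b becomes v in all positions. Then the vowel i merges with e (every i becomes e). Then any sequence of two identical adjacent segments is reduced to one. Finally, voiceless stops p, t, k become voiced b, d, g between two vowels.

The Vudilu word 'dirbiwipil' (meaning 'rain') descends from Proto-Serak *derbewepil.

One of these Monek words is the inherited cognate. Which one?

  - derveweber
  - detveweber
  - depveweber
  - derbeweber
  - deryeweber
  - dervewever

Monek: *derbewepil > derbewepir > dervewepir > derveweper > derveweber  (by unconditioned shift, unconditioned shift, vowel merger, intervocalic voicing)

derveweber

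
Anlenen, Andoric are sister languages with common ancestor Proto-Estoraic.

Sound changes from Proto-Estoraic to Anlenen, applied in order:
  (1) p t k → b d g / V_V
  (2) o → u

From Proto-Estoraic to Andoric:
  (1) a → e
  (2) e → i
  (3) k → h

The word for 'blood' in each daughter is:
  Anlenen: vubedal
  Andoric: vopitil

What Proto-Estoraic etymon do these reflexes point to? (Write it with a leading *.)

Position 2: Anlenen has u, Andoric has o. Andoric preserves o here (none of its changes turn any other segment into o), so the proto-segment is *o.
Position 4: Anlenen has e, Andoric has i. Anlenen preserves e here (none of its changes turn any other segment into e), so the proto-segment is *e.
Position 3: Anlenen has b, Andoric has p. Andoric preserves p here (none of its changes turn any other segment into p), so the proto-segment is *p.
Continuing position by position gives *vopetal; check it forward:
Anlenen: *vopetal
  vopetal → vobedal   [intervocalic voicing]
  vobedal → vubedal   [vowel merger]
  giving Anlenen vubedal.
Andoric: *vopetal > vopetel > vopitil  (by vowel merger, vowel merger)
Only *vopetal yields all of Anlenen vubedal, Andoric vopitil.

*vopetal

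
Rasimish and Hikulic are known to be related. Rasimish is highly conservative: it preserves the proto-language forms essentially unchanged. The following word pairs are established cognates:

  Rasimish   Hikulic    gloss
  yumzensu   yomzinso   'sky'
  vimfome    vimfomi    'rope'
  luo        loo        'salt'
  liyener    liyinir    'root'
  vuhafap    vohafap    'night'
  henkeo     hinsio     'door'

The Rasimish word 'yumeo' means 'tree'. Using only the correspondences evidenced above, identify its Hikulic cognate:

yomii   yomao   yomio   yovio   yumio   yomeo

yomio

yumzensu ~ yomzinso — Rasimish u corresponds to Hikulic o after a consonant, before a nasal.
henkeo ~ hinsio — Rasimish e corresponds to Hikulic i after a consonant, before a back vowel.
Applying these to Rasimish 'yumeo':
  yumeo → yomeo   (u→o after a consonant, before a nasal)
  yomeo → yomio   (e→i after a consonant, before a back vowel)
So the Hikulic cognate is 'yomio'.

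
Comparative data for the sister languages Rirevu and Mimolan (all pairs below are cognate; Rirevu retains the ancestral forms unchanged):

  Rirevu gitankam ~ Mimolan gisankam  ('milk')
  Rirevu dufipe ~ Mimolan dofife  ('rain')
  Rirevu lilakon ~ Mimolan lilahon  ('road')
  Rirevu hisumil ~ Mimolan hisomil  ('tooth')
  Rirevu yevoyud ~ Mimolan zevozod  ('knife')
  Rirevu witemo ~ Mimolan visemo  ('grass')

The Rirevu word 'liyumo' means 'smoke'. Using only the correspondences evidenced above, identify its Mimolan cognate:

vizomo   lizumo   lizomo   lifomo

lizomo

yevoyud ~ zevozod — Rirevu y corresponds to Mimolan z between vowels (before a back vowel).
hisumil ~ hisomil — Rirevu u corresponds to Mimolan o after a consonant, before a nasal.
Applying these to Rirevu 'liyumo':
  liyumo → lizumo   (y→z between vowels (before a back vowel))
  lizumo → lizomo   (u→o after a consonant, before a nasal)
So the Mimolan cognate is 'lizomo'.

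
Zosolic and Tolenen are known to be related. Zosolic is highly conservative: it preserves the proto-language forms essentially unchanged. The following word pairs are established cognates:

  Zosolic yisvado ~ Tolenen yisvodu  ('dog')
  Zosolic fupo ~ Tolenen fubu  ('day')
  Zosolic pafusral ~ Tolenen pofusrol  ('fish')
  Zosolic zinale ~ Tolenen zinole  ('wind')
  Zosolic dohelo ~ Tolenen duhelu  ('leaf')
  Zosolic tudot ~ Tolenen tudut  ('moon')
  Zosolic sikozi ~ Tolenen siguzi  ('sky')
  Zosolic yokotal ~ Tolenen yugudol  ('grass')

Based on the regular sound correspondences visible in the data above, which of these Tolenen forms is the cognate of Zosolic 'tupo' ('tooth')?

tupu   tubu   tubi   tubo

fupo ~ fubu — Zosolic p corresponds to Tolenen b between vowels (before a back vowel).
yisvado ~ yisvodu, fupo ~ fubu — Zosolic o corresponds to Tolenen u word-finally.
Applying these to Zosolic 'tupo':
  tupo → tubo   (p→b between vowels (before a back vowel))
  tubo → tubu   (o→u word-finally)
So the Tolenen cognate is 'tubu'.

tubu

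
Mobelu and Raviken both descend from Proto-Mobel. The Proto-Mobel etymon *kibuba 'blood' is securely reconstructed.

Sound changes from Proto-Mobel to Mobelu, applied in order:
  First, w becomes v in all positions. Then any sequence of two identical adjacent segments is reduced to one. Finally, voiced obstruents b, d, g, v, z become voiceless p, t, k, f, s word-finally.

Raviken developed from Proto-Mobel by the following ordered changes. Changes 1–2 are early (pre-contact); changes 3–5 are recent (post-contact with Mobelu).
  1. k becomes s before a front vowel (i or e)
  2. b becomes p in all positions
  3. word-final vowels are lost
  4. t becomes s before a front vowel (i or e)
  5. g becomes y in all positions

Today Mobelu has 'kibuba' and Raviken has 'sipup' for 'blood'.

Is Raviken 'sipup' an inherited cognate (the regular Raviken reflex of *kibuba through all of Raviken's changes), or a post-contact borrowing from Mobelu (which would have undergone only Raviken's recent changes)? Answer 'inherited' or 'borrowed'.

If inherited, *kibuba would pass through all of Raviken's changes:
Raviken: *kibuba
  kibuba → sibuba   [palatalisation]
  sibuba → sipupa   [unconditioned shift]
  sipupa → sipup   [apocope]
  sipup (rule 4 does not apply)
  sipup (rule 5 does not apply)
  giving Raviken sipup.
If borrowed from Mobelu 'kibuba' after the early changes, it would undergo only the recent ones:
  rule 3 (apocope): kibuba → kibub
  rule 4 (palatalisation): no change (kibub)
  rule 5 (unconditioned shift): no change (kibub)
  ⇒ as a loan: kibub
Raviken 'sipup' matches the inherited outcome exactly, so it is an inherited cognate, not a loan.

inherited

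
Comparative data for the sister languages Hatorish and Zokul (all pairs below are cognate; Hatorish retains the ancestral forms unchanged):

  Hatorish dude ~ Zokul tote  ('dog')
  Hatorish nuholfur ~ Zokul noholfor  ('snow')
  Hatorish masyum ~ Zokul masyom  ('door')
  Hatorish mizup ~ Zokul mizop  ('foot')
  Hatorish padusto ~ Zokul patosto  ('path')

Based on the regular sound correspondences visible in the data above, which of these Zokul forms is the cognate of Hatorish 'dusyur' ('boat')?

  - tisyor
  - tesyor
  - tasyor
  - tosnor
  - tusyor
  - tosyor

tosyor

dude ~ tote — Hatorish d corresponds to Zokul t word-initially before a back vowel.
dude ~ tote, nuholfur ~ noholfor — Hatorish u corresponds to Zokul o after a consonant, before a consonant other than r, m, n, p, b, f, v.
nuholfur ~ noholfor — Hatorish u corresponds to Zokul o after a consonant, before r.
Applying these to Hatorish 'dusyur':
  dusyur → tusyur   (d→t word-initially before a back vowel)
  tusyur → tosyur   (u→o after a consonant, before a consonant other than r, m, n, p, b, f, v)
  tosyur → tosyor   (u→o after a consonant, before r)
So the Zokul cognate is 'tosyor'.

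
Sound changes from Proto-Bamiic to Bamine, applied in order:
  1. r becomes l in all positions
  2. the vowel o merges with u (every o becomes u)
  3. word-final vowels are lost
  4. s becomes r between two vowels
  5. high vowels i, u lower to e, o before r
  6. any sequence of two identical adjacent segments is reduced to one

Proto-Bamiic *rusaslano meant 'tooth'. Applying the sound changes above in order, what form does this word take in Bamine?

loraslan

Bamine: *rusaslano
  rusaslano → lusaslano   [unconditioned shift]
  lusaslano → lusaslanu   [vowel merger]
  lusaslanu → lusaslan   [apocope]
  lusaslan → luraslan   [rhotacism]
  luraslan → loraslan   [pre-rhotic lowering]
  loraslan (rule 6 does not apply)
  giving Bamine loraslan.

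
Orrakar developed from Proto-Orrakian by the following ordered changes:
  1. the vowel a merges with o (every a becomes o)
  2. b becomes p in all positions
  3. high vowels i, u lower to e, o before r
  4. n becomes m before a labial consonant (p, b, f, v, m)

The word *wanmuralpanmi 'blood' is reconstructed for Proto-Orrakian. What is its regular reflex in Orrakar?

wommorolpommi

Orrakar: *wanmuralpanmi > wonmurolponmi > wonmorolponmi > wommorolpommi  (by vowel merger, pre-rhotic lowering, nasal place assimilation)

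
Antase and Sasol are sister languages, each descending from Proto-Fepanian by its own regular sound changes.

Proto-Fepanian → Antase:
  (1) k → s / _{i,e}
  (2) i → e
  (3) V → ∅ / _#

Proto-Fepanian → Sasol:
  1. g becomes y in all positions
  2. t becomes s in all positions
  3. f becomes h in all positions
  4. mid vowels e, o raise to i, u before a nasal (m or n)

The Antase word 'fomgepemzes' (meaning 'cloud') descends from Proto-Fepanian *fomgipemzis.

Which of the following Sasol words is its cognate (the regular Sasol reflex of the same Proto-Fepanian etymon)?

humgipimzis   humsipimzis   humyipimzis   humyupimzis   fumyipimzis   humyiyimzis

humyipimzis

Sasol: *fomgipemzis > fomyipemzis > homyipemzis > humyipimzis  (by unconditioned shift, unconditioned shift, pre-nasal raising)
The other candidates each miss or misapply at least one Sasol change.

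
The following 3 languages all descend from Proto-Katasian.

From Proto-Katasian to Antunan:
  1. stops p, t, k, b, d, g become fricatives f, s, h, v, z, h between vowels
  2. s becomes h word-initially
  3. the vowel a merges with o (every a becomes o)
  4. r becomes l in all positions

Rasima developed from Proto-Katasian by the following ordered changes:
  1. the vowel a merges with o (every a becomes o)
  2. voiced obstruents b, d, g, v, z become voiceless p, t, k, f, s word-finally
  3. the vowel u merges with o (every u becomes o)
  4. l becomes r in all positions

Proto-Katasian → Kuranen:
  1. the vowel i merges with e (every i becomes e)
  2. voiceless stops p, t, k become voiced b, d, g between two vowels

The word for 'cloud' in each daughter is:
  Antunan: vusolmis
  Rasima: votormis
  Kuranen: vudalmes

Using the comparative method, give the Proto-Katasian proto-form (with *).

*vutalmis

Position 7: Antunan has i, Rasima has i, Kuranen has e. Antunan preserves i here (none of its changes turn any other segment into i), so the proto-segment is *i.
Position 4: Antunan has o, Rasima has o, Kuranen has a. Kuranen preserves a here (none of its changes turn any other segment into a), so the proto-segment is *a.
Continuing position by position gives *vutalmis; check it forward:
Antunan: start from *vutalmis.
  rule 1 (intervocalic lenition): vutalmis → vusalmis
  rule 2: no change — vusalmis
  rule 3 (vowel merger): vusalmis → vusolmis
  rule 4: no change — vusolmis
  ⇒ Antunan vusolmis
Rasima: *vutalmis > vutolmis > votolmis > votormis  (by vowel merger, vowel merger, unconditioned shift)
Kuranen: *vutalmis
  vutalmis → vutalmes   [vowel merger]
  vutalmes → vudalmes   [intervocalic voicing]
  giving Kuranen vudalmes.
Only *vutalmis yields all of Antunan vusolmis, Rasima votormis, Kuranen vudalmes.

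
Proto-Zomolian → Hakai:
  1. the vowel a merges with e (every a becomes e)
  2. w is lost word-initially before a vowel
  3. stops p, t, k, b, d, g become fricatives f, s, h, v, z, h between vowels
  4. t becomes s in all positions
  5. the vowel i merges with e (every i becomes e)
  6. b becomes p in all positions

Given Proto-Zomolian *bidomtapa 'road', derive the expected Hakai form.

pezomsefe

Hakai: *bidomtapa > bidomtepe > bizomtefe > bizomsefe > bezomsefe > pezomsefe  (by vowel merger, intervocalic lenition, unconditioned shift, vowel merger, unconditioned shift)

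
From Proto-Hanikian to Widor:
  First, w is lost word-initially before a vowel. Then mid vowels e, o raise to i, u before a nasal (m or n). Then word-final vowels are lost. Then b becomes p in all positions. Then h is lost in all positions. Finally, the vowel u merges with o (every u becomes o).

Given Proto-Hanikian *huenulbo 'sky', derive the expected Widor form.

Widor: *huenulbo
  huenulbo (rule 1 does not apply)
  huenulbo → huinulbo   [pre-nasal raising]
  huinulbo → huinulb   [apocope]
  huinulb → huinulp   [unconditioned shift]
  huinulp → uinulp   [h-loss]
  uinulp → oinolp   [vowel merger]
  giving Widor oinolp.

oinolp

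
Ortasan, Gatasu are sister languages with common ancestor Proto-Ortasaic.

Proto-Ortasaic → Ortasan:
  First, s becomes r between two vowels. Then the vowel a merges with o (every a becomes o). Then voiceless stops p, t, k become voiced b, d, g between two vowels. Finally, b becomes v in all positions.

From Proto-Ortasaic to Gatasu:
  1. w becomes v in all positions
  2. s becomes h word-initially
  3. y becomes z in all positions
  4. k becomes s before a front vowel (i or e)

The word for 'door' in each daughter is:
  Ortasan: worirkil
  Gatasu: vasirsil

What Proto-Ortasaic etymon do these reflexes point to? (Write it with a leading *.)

Position 2: Ortasan has o, Gatasu has a. Gatasu preserves a here (none of its changes turn any other segment into a), so the proto-segment is *a.
Position 1: Ortasan has w, Gatasu has v. Ortasan preserves w here (none of its changes turn any other segment into w), so the proto-segment is *w.
Position 6: Ortasan has k, Gatasu has s. Ortasan preserves k here (none of its changes turn any other segment into k), so the proto-segment is *k.
Verify the candidate proto-form against each daughter:
Ortasan: *wasirkil
  wasirkil → warirkil   [rhotacism]
  warirkil → worirkil   [vowel merger]
  worirkil (rule 3 does not apply)
  worirkil (rule 4 does not apply)
  giving Ortasan worirkil.
Gatasu: start from *wasirkil.
  rule 1 (unconditioned shift): wasirkil → vasirkil
  rule 2: no change — vasirkil
  rule 3: no change — vasirkil
  rule 4 (palatalisation): vasirkil → vasirsil
  ⇒ Gatasu vasirsil
*wasirkil is the unique common source.

*wasirkil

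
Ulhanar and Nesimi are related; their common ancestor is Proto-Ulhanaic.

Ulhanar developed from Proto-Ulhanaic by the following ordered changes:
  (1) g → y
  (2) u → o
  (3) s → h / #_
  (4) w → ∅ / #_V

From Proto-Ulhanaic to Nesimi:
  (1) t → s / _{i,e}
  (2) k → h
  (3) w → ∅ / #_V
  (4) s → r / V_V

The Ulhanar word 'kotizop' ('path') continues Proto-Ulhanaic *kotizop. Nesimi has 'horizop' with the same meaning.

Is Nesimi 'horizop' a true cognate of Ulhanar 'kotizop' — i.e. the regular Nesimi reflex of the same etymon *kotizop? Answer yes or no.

Derive the expected Nesimi reflex of *kotizop:
Nesimi: *kotizop > kosizop > hosizop > horizop  (by palatalisation, unconditioned shift, rhotacism)
Nesimi 'horizop' matches the regular reflex exactly, so the pair is cognate.

yes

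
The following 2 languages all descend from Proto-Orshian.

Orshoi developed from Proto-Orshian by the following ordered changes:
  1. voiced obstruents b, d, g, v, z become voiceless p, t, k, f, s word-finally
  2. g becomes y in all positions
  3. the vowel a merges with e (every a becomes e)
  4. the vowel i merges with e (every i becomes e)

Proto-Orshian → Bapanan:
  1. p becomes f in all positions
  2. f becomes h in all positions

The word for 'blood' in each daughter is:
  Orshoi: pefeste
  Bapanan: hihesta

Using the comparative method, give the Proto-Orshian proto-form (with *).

Position 1: Orshoi has p, Bapanan has h. Taking the neighbouring segments as reconstructed: Orshoi p can only go back to *p; Bapanan h could go back to *p or *f or *h — the one source consistent with every daughter is *p.
Position 7: Orshoi has e, Bapanan has a. Bapanan preserves a here (none of its changes turn any other segment into a), so the proto-segment is *a.
Continuing position by position gives *pifesta; check it forward:
Orshoi: *pifesta
  pifesta (rule 1 does not apply)
  pifesta (rule 2 does not apply)
  pifesta → pifeste   [vowel merger]
  pifeste → pefeste   [vowel merger]
  giving Orshoi pefeste.
Bapanan: *pifesta > fifesta > hihesta  (by unconditioned shift, unconditioned shift)
No other proto-form is consistent with every reflex, so the reconstruction is *pifesta.

*pifesta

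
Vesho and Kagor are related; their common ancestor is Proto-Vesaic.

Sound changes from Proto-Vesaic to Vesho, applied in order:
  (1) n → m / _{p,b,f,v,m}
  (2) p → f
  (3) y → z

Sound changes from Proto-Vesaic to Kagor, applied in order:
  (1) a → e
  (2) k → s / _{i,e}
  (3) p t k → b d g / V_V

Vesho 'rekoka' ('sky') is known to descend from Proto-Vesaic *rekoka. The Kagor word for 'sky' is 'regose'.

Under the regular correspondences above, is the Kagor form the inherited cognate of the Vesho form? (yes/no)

Derive the expected Kagor reflex of *rekoka:
Kagor: start from *rekoka.
  rule 1 (vowel merger): rekoka → rekoke
  rule 2 (palatalisation): rekoke → rekose
  rule 3 (intervocalic voicing): rekose → regose
  ⇒ Kagor regose
Kagor 'regose' matches the regular reflex exactly, so the pair is cognate.

yes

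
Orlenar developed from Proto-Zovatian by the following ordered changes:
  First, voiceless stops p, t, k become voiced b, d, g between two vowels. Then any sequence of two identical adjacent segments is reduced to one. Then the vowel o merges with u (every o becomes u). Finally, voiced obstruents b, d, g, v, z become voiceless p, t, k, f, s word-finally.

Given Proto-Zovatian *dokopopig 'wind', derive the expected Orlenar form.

Orlenar: *dokopopig
  dokopopig → dogobobig   [intervocalic voicing]
  dogobobig (rule 2 does not apply)
  dogobobig → dugububig   [vowel merger]
  dugububig → dugububik   [final devoicing]
  giving Orlenar dugububik.

dugububik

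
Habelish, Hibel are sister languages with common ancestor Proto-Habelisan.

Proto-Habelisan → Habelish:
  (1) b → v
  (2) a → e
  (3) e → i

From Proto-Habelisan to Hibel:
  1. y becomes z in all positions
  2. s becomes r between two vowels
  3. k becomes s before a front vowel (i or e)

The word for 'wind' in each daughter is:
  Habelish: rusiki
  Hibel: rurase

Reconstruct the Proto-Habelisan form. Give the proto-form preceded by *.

*rusake

Position 3: Habelish has s, Hibel has r. Habelish preserves s here (none of its changes turn any other segment into s), so the proto-segment is *s.
Position 5: Habelish has k, Hibel has s. Habelish preserves k here (none of its changes turn any other segment into k), so the proto-segment is *k.
Position 4: Habelish has i, Hibel has a. Hibel preserves a here (none of its changes turn any other segment into a), so the proto-segment is *a.
Verify the candidate proto-form against each daughter:
Habelish: *rusake > ruseke > rusiki  (by vowel merger, vowel merger)
Hibel: *rusake
  rusake (rule 1 does not apply)
  rusake → rurake   [rhotacism]
  rurake → rurase   [palatalisation]
  giving Hibel rurase.
Only *rusake yields all of Habelish rusiki, Hibel rurase.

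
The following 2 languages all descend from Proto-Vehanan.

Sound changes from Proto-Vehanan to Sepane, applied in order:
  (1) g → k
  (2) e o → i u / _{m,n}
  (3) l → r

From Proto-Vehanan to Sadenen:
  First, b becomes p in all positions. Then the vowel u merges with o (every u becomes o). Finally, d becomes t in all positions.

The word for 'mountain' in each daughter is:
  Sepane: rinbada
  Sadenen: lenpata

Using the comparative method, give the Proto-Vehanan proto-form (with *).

*lenbada

Position 4: Sepane has b, Sadenen has p. Sepane preserves b here (none of its changes turn any other segment into b), so the proto-segment is *b.
Position 2: Sepane has i, Sadenen has e. Sadenen preserves e here (none of its changes turn any other segment into e), so the proto-segment is *e.
Continuing position by position gives *lenbada; check it forward:
Sepane: start from *lenbada.
  rule 1: no change — lenbada
  rule 2 (pre-nasal raising): lenbada → linbada
  rule 3 (unconditioned shift): linbada → rinbada
  ⇒ Sepane rinbada
Sadenen: start from *lenbada.
  rule 1 (unconditioned shift): lenbada → lenpada
  rule 2: no change — lenpada
  rule 3 (unconditioned shift): lenpada → lenpata
  ⇒ Sadenen lenpata
No other proto-form is consistent with every reflex, so the reconstruction is *lenbada.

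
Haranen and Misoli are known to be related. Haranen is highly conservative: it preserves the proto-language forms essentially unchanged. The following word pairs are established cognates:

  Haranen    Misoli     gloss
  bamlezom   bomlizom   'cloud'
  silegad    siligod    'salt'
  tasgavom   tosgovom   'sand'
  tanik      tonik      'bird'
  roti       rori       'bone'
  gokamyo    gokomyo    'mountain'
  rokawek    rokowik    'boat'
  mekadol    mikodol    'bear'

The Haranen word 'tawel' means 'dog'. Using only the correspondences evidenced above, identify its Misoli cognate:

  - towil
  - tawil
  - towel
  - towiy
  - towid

towil

silegad ~ siligod, tasgavom ~ tosgovom — Haranen a corresponds to Misoli o after a consonant, before a consonant other than r, m, n, p, b, f, v.
bamlezom ~ bomlizom, silegad ~ siligod — Haranen e corresponds to Misoli i after a consonant, before a consonant other than r, m, n, p, b, f, v.
Applying these to Haranen 'tawel':
  tawel → towel   (a→o after a consonant, before a consonant other than r, m, n, p, b, f, v)
  towel → towil   (e→i after a consonant, before a consonant other than r, m, n, p, b, f, v)
So the Misoli cognate is 'towil'.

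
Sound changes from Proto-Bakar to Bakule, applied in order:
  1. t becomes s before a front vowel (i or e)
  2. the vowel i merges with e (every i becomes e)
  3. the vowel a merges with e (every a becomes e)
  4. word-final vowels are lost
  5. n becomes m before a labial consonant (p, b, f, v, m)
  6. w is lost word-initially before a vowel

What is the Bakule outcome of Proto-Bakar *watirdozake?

eserdozek

Bakule: *watirdozake
  watirdozake → wasirdozake   [palatalisation]
  wasirdozake → waserdozake   [vowel merger]
  waserdozake → weserdozeke   [vowel merger]
  weserdozeke → weserdozek   [apocope]
  weserdozek (rule 5 does not apply)
  weserdozek → eserdozek   [glide loss]
  giving Bakule eserdozek.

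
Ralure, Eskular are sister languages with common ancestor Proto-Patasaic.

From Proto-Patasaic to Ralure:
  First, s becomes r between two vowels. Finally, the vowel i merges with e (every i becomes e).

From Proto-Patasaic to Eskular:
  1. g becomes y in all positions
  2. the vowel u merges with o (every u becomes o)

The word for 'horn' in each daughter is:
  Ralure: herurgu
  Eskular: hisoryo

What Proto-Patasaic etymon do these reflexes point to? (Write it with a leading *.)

Position 6: Ralure has g, Eskular has y. Ralure preserves g here (none of its changes turn any other segment into g), so the proto-segment is *g.
Position 7: Ralure has u, Eskular has o. Ralure preserves u here (none of its changes turn any other segment into u), so the proto-segment is *u.
Position 3: Ralure has r, Eskular has s. Eskular preserves s here (none of its changes turn any other segment into s), so the proto-segment is *s.
This points to *hisurgu. Verify forward in each daughter:
Ralure: *hisurgu
  hisurgu → hirurgu   [rhotacism]
  hirurgu → herurgu   [vowel merger]
  giving Ralure herurgu.
Eskular: *hisurgu > hisuryu > hisoryo  (by unconditioned shift, vowel merger)
No other proto-form is consistent with every reflex, so the reconstruction is *hisurgu.

*hisurgu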